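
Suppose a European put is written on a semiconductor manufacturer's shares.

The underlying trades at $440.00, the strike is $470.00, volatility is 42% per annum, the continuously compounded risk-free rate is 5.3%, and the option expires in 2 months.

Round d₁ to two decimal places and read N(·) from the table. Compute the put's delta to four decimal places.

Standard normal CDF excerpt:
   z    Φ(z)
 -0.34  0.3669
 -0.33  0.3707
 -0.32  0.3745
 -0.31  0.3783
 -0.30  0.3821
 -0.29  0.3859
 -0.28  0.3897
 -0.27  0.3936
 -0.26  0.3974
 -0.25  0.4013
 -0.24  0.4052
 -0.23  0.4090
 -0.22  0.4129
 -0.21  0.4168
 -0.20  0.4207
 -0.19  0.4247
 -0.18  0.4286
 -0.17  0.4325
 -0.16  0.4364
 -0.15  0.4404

T = 0.1667;  σ√T = 0.1715
d₁ = [ln(440/470) + (0.053 + ½·0.42²)·0.1667] / (σ√T) = (-0.0660 + 0.0235) / 0.1715 = -0.2474 ⇒ -0.25
N(d₁) = N(-0.25) = 0.4013
Δ_put = N(d₁) − 1 = 0.4013 − 1 = -0.5987

-0.5987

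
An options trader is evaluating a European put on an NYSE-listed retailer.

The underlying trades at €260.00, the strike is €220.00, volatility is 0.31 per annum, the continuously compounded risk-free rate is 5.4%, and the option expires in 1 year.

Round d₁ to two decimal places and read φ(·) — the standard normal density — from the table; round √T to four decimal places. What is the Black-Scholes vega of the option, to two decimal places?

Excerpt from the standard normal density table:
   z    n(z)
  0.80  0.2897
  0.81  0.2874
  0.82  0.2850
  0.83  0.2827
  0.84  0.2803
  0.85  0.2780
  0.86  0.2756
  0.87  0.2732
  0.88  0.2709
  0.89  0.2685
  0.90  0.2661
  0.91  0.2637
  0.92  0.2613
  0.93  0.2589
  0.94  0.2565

σ√T = 0.31 × 1.0000 = 0.3100
d₁ = [ln(260/220) + (0.054 + 0.31²/2)·1] / 0.3100 = [0.1671 + 0.1021] / 0.3100 = 0.8681 which rounds to 0.87
√T = √1 = 1.0000
φ(d₁) = φ(0.87) = 0.2732
vega = S·φ(d₁)·√T = 260·0.2732·1.0000 = 71.0320

71.03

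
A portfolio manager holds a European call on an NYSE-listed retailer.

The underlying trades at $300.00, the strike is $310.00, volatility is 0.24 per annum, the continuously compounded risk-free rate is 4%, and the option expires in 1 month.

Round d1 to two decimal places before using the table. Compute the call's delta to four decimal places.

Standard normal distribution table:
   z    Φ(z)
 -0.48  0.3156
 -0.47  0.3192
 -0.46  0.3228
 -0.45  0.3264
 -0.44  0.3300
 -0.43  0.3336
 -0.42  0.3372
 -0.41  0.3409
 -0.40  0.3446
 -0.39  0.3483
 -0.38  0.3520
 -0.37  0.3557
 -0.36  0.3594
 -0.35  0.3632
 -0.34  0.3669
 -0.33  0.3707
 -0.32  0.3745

0.3483

σ√T = 0.24·√0.08333 = 0.0693
d₁ = [ln(300/310) + (0.04 + 0.24²/2)·0.08333] / 0.0693 = [-0.0328 + 0.0057] / 0.0693 = -0.3905 which rounds to -0.39
N(d₁) = N(-0.39) = 0.3483
Δ_call = N(d₁) = 0.3483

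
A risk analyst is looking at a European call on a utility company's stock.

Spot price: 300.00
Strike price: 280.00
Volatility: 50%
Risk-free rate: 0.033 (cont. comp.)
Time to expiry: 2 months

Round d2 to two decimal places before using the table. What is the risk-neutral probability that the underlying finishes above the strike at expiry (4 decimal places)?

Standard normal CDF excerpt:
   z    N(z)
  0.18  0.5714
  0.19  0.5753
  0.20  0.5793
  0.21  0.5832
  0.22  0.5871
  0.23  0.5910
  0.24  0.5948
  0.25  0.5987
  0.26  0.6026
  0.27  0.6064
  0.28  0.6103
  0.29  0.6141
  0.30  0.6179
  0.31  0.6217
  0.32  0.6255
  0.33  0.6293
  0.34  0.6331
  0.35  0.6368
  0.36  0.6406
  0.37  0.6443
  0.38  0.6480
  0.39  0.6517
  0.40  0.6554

0.6026

T = 0.1667;  σ√T = 0.2041
d₁ = [ln(300/280) + (0.033 + 0.5²/2)·0.1667] / 0.2041 = [0.0690 + 0.0263] / 0.2041 = 0.4670 ⇒ 0.47
d₂ = d₁ − σ√T = 0.4670 − 0.2041 = 0.2629 ⇒ 0.26
Risk-neutral Pr[S_T > K] = N(d₂) = N(0.26) = 0.6026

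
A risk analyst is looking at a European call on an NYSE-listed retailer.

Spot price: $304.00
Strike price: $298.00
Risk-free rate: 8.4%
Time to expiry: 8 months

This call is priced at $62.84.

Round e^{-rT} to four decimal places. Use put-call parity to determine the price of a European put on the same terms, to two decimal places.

e^(−rT) = e^(−0.084·0.6667) = 0.9455
Put-call parity: C − P = S − K·e^(−rT) = 304 − 298·0.9455 = 304 − 281.7590 = 22.2410
P = C − (C − P) = 62.84 − (22.2410) = 40.5990

$40.60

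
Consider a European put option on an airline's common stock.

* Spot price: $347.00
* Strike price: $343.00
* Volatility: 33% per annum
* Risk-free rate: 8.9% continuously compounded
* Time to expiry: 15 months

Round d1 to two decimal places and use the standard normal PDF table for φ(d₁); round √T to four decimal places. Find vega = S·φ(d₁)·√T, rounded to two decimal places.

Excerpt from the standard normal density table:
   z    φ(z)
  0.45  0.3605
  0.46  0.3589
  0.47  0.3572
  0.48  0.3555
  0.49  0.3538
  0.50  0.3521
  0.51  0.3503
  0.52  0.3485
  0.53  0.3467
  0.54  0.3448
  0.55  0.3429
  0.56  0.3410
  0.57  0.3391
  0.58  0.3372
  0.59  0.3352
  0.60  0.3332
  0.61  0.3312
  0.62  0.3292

σ√T = 0.33 × 1.1180 = 0.3690
d₁ = [ln(347/343) + (0.089 + 0.33²/2)·1.25] / 0.3690 = [0.0116 + 0.1793] / 0.3690 = 0.5174 → 0.52
√T = √1.25 = 1.1180
φ(d₁) = φ(0.52) = 0.3485
vega = S·φ(d₁)·√T = 347·0.3485·1.1180 = 135.1992

135.20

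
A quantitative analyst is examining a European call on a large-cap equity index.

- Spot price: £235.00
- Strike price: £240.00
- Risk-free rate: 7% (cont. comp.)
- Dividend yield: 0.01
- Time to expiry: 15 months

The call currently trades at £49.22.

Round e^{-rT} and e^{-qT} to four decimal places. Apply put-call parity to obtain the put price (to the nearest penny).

e^(−qT) = e^(−0.01·1.25) = 0.9876;  e^(−rT) = e^(−0.07·1.25) = 0.9162
Put-call parity: C − P = S·e^(−qT) − K·e^(−rT) = 235·0.9876 − 240·0.9162 = 232.0860 − 219.8880 = 12.1980
P = C − (C − P) = 49.22 − (12.1980) = 37.0220

£37.02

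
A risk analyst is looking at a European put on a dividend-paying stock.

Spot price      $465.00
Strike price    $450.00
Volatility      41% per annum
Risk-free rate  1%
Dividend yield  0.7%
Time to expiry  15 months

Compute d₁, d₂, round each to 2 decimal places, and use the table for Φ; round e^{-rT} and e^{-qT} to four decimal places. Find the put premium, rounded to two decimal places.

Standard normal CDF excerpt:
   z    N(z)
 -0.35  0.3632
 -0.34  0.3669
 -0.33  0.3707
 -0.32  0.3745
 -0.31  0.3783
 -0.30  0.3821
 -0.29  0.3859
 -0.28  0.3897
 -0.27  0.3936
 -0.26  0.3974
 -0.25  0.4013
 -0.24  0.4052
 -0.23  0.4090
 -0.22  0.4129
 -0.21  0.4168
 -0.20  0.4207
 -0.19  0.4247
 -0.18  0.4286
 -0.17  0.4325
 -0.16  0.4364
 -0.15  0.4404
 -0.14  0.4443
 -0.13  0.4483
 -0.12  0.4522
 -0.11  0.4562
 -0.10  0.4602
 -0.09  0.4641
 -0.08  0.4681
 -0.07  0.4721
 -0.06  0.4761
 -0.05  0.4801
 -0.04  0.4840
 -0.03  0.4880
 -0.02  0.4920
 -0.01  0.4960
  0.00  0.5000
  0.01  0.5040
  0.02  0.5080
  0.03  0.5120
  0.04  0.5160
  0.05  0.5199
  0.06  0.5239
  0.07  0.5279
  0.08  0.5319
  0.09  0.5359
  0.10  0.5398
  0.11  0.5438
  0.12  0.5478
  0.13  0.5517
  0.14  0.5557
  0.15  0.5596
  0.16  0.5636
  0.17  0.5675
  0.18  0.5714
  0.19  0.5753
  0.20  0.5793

$74.32

σ√T = 0.41 × 1.1180 = 0.4584
d₁ = [ln(465/450) + (0.01 − 0.007 + 0.41²/2)·1.25] / 0.4584 = [0.0328 + 0.1088] / 0.4584 = 0.3089 ≈ 0.31
d₂ = d₁ − σ√T = 0.3089 − 0.4584 = -0.1495 ≈ -0.15
exp(−qT) = exp(−0.007·1.25) = 0.9913;  exp(−rT) = exp(−0.01·1.25) = 0.9876
P = 450·0.9876·N(0.15) − 465·0.9913·N(-0.31) = 450·0.9876·0.5596 − 465·0.9913·0.3783 = 248.6974 − 174.3791 = 74.3183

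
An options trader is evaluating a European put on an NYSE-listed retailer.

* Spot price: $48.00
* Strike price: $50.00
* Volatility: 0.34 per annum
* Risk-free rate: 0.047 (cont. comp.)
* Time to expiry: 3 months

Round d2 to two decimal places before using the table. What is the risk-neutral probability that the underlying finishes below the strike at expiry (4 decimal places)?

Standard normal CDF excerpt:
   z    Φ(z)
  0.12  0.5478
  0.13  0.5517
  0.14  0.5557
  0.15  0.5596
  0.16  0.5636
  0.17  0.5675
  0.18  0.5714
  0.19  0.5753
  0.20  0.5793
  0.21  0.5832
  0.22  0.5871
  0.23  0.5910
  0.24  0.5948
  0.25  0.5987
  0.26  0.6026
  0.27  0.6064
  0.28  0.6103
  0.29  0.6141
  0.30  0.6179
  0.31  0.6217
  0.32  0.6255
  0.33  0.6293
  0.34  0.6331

σ√T = 0.34 × 0.5000 = 0.1700
ln(S/K) + (r + σ²/2)T = ln(48/50) + (0.047 + 0.34²/2)·0.25 = -0.0408 + 0.0262 = -0.0146
d₁ = -0.0146 / 0.1700 = -0.0860 → -0.09
d₂ = d₁ − σ√T = -0.0860 − 0.1700 = -0.2560 → -0.26
Pr(exercise) under Q = N(−d₂) = N(0.26) = 0.6026

0.6026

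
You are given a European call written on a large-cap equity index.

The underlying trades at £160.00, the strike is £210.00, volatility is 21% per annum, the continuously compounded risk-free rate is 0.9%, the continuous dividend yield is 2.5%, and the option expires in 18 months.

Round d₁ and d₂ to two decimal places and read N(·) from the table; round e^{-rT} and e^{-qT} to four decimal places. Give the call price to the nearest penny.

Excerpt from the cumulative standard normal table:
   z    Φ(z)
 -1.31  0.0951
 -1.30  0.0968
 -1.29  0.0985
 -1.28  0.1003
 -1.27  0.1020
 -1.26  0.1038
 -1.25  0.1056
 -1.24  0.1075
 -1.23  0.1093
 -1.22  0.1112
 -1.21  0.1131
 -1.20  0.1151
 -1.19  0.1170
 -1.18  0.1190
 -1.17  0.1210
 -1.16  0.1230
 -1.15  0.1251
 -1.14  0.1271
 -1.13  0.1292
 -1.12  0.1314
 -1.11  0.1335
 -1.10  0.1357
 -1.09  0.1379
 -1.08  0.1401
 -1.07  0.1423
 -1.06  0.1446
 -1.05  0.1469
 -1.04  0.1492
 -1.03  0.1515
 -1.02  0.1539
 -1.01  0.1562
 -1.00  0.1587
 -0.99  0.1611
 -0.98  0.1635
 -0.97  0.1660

£2.94

σ√T = 0.21·√1.5 = 0.2572
ln(S/K) + (r − q + σ²/2)T = ln(160/210) + (0.009 − 0.025 + 0.21²/2)·1.5 = -0.2719 + 0.0091 = -0.2629
d₁ = -0.2629 / 0.2572 = -1.0220 which rounds to -1.02
d₂ = d₁ − σ√T = -1.0220 − 0.2572 = -1.2792 which rounds to -1.28
exp(−qT) = exp(−0.025·1.5) = 0.9632;  exp(−rT) = exp(−0.009·1.5) = 0.9866
C = 160·0.9632·N(-1.02) − 210·0.9866·N(-1.28) = 160·0.9632·0.1539 − 210·0.9866·0.1003 = 23.7178 − 20.7808 = 2.9371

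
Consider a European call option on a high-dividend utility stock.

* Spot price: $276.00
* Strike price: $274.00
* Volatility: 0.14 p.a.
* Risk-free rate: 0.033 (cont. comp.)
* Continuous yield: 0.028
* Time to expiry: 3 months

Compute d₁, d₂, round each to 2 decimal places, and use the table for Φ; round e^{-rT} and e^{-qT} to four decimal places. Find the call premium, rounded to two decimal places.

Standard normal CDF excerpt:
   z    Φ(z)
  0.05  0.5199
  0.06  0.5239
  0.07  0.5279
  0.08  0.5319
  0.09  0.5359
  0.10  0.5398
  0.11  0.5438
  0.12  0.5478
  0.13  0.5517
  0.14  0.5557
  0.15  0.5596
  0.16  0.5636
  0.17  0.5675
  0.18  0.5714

σ√T = 0.14 × 0.5000 = 0.0700
d₁ = [ln(276/274) + (0.033 − 0.028 + 0.14²/2)·0.25] / 0.0700 = [0.0073 + 0.0037] / 0.0700 = 0.1568 ≈ 0.16
d₂ = d₁ − σ√T = 0.1568 − 0.0700 = 0.0868 ≈ 0.09
exp(−qT) = exp(−0.028·0.25) = 0.9930;  exp(−rT) = exp(−0.033·0.25) = 0.9918
C = 276·0.9930·N(0.16) − 274·0.9918·N(0.09) = 276·0.9930·0.5636 − 274·0.9918·0.5359 = 154.4647 − 145.6325 = 8.8322

$8.83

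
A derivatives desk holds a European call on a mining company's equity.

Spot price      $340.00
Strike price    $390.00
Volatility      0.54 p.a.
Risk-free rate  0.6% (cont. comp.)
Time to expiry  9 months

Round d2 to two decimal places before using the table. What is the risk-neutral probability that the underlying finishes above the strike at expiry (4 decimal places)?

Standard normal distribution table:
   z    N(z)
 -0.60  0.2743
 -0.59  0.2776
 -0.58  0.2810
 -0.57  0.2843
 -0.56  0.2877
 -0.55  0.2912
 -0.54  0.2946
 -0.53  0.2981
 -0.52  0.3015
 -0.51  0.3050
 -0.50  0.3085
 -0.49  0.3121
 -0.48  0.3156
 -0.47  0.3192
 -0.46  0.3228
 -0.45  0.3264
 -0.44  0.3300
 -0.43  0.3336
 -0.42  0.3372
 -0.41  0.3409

T = 0.75;  σ√T = 0.4677
d₁ = [ln(340/390) + (0.006 + 0.54²/2)·0.75] / 0.4677 = [-0.1372 + 0.1139] / 0.4677 = -0.0499 ⇒ -0.05
d₂ = d₁ − σ√T = -0.0499 − 0.4677 = -0.5176 ⇒ -0.52
Risk-neutral Pr[S_T > K] = N(d₂) = N(-0.52) = 0.3015

0.3015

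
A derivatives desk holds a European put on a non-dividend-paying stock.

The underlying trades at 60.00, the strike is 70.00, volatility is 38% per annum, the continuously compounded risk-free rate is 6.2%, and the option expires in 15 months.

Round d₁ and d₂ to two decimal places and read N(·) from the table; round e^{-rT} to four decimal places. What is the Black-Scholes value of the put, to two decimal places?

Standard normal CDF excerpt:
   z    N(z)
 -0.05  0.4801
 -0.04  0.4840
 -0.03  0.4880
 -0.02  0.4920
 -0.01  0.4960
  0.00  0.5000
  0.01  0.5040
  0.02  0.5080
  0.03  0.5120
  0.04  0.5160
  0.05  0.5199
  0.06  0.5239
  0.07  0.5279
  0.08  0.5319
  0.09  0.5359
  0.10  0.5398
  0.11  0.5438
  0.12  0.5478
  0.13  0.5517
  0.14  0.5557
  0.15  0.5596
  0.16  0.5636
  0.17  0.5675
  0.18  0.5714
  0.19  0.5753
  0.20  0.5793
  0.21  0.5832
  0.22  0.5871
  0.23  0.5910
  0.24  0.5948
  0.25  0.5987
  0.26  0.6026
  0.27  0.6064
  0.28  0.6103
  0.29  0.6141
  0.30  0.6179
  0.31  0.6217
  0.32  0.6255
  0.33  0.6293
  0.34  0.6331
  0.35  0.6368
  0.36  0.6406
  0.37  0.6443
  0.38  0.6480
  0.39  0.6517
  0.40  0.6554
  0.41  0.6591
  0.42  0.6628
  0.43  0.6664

12.94

σ√T = 0.38·√1.25 = 0.4249
ln(S/K) + (r + σ²/2)T = ln(60/70) + (0.062 + 0.38²/2)·1.25 = -0.1542 + 0.1677 = 0.0136
d₁ = 0.0136 / 0.4249 = 0.0320 ⇒ 0.03
d₂ = d₁ − σ√T = 0.0320 − 0.4249 = -0.3928 ⇒ -0.39
exp(−rT) = exp(−0.062·1.25) = 0.9254
N(−d₂) = N(0.39) = 0.6517;  N(−d₁) = N(-0.03) = 0.4880
P = 70·0.9254·0.6517 − 60·0.4880 = 42.2158 − 29.2800 = 12.9358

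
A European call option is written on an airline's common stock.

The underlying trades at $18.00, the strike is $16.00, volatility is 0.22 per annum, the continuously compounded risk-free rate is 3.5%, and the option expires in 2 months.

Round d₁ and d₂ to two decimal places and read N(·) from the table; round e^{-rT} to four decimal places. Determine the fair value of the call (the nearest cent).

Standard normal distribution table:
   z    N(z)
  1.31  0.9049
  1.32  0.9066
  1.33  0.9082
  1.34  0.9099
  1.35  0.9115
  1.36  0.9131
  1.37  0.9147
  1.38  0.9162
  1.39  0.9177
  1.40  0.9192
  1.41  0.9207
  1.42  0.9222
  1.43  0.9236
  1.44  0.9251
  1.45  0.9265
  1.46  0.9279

$2.15

T = 0.1667;  σ√T = 0.0898
d₁ = [ln(18/16) + (0.035 + 0.22²/2)·0.1667] / 0.0898 = [0.1178 + 0.0099] / 0.0898 = 1.4213 ≈ 1.42
d₂ = d₁ − σ√T = 1.4213 − 0.0898 = 1.3314 ≈ 1.33
e^(−rT) = e^(−0.035·0.1667) = 0.9942
C = 18·N(1.42) − 16·0.9942·N(1.33) = 18·0.9222 − 16·0.9942·0.9082 = 16.5996 − 14.4469 = 2.1527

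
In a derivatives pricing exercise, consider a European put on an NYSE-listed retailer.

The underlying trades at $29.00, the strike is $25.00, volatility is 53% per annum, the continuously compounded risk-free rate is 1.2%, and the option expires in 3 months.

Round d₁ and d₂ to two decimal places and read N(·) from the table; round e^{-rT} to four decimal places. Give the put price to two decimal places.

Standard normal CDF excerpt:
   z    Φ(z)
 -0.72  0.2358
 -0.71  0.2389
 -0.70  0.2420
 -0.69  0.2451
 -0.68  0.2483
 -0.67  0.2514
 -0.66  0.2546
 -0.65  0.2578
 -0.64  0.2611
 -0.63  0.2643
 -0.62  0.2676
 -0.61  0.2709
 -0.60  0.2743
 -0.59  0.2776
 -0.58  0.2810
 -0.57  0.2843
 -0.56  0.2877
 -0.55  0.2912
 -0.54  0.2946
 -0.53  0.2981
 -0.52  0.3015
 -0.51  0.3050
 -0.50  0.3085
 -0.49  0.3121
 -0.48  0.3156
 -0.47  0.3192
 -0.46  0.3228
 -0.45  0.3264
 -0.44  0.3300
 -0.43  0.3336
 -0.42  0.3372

σ√T = 0.53 × 0.5000 = 0.2650
d₁ = [ln(29/25) + (0.012 + 0.53²/2)·0.25] / 0.2650 = [0.1484 + 0.0381] / 0.2650 = 0.7039 which rounds to 0.70
d₂ = d₁ − σ√T = 0.7039 − 0.2650 = 0.4389 which rounds to 0.44
e^(−rT) = e^(−0.012·0.25) = 0.9970
N(−d₂) = N(-0.44) = 0.3300;  N(−d₁) = N(-0.70) = 0.2420
P = 25·0.9970·0.3300 − 29·0.2420 = 8.2253 − 7.0180 = 1.2073

$1.21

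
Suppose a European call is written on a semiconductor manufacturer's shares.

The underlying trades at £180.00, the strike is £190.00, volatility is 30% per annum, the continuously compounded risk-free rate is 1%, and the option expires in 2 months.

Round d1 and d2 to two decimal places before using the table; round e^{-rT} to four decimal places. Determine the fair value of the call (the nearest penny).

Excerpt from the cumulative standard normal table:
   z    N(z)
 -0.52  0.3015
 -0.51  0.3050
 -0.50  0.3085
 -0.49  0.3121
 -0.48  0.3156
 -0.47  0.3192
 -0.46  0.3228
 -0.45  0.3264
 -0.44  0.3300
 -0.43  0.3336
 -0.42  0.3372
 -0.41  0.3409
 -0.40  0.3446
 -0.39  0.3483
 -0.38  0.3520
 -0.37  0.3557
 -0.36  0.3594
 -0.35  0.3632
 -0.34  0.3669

σ√T = 0.3·√0.1667 = 0.1225
d₁ = [ln(180/190) + (0.01 + ½·0.3²)·0.1667] / (σ√T) = (-0.0541 + 0.0092) / 0.1225 = -0.3666 → -0.37
d₂ = -0.3666 − 0.1225 = -0.4891 → -0.49
e^(−rT) = e^(−0.01·0.1667) = 0.9983
C = 180·N(-0.37) − 190·0.9983·N(-0.49) = 180·0.3557 − 190·0.9983·0.3121 = 64.0260 − 59.1982 = 4.8278

£4.83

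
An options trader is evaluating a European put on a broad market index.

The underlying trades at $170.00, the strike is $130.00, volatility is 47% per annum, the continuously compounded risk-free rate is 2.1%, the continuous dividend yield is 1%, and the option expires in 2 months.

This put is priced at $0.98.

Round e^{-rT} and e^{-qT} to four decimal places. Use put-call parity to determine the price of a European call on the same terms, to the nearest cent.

e^(−qT) = e^(−0.01·0.1667) = 0.9983;  e^(−rT) = e^(−0.021·0.1667) = 0.9965
Put-call parity: C − P = S·e^(−qT) − K·e^(−rT) = 170·0.9983 − 130·0.9965 = 169.7110 − 129.5450 = 40.1660
C = P + (C − P) = 0.98 + (40.1660) = 41.1460

$41.15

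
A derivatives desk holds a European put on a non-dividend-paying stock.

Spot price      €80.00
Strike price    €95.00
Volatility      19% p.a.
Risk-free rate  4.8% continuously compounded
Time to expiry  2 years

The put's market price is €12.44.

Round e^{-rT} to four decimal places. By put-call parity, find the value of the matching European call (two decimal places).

e^(−rT) = e^(−0.048·2) = 0.9085
Put-call parity: C − P = S − K·e^(−rT) = 80 − 95·0.9085 = 80 − 86.3075 = -6.3075
C = P + (C − P) = 12.44 + (-6.3075) = 6.1325

€6.13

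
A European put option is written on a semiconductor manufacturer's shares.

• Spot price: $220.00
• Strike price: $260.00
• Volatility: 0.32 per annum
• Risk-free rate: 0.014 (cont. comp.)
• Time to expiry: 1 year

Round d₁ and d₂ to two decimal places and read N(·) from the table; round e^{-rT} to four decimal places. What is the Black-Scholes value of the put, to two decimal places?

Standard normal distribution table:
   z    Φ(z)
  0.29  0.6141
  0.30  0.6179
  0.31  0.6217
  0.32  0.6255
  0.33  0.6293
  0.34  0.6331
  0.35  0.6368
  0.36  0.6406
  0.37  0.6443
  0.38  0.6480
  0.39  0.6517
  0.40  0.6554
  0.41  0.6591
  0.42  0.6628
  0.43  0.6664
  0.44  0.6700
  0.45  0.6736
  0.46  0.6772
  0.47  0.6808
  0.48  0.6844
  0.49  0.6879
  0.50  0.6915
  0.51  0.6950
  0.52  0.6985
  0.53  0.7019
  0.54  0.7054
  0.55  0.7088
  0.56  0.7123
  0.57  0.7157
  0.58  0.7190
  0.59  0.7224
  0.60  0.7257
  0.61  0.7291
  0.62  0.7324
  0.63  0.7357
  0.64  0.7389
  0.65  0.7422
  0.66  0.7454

$51.83

T = 1;  σ√T = 0.3200
d₁ = [ln(220/260) + (0.014 + ½·0.32²)·1] / (σ√T) = (-0.1671 + 0.0652) / 0.3200 = -0.3183 which rounds to -0.32
d₂ = -0.3183 − 0.3200 = -0.6383 which rounds to -0.64
e^(−rT) = e^(−0.014·1) = 0.9861
N(−d₂) = N(0.64) = 0.7389;  N(−d₁) = N(0.32) = 0.6255
P = 260·0.9861·0.7389 − 220·0.6255 = 189.4436 − 137.6100 = 51.8336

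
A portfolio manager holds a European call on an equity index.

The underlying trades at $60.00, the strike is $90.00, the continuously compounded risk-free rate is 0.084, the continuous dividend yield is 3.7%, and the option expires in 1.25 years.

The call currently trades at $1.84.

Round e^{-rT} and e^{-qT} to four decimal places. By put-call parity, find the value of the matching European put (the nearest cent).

exp(−qT) = exp(−0.037·1.25) = 0.9548;  exp(−rT) = exp(−0.084·1.25) = 0.9003
Put-call parity: C − P = S·e^(−qT) − K·e^(−rT) = 60·0.9548 − 90·0.9003 = 57.2880 − 81.0270 = -23.7390
P = C − (C − P) = 1.84 − (-23.7390) = 25.5790

$25.58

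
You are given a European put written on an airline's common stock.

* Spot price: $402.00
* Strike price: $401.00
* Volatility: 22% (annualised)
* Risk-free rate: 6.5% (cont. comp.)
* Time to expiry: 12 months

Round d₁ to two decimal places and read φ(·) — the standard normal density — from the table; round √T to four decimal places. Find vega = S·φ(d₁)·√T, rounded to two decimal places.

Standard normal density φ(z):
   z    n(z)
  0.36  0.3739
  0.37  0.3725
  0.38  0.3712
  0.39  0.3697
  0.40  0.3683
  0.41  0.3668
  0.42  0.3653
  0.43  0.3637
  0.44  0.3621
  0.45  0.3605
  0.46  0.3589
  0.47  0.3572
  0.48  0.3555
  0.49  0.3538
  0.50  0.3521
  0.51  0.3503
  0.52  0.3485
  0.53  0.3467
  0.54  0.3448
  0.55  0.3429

146.85

σ√T = 0.22·√1 = 0.2200
ln(S/K) + (r + σ²/2)T = ln(402/401) + (0.065 + 0.22²/2)·1 = 0.0025 + 0.0892 = 0.0917
d₁ = 0.0917 / 0.2200 = 0.4168 → 0.42
√T = √1 = 1.0000
φ(d₁) = φ(0.42) = 0.3653
vega = S·φ(d₁)·√T = 402·0.3653·1.0000 = 146.8506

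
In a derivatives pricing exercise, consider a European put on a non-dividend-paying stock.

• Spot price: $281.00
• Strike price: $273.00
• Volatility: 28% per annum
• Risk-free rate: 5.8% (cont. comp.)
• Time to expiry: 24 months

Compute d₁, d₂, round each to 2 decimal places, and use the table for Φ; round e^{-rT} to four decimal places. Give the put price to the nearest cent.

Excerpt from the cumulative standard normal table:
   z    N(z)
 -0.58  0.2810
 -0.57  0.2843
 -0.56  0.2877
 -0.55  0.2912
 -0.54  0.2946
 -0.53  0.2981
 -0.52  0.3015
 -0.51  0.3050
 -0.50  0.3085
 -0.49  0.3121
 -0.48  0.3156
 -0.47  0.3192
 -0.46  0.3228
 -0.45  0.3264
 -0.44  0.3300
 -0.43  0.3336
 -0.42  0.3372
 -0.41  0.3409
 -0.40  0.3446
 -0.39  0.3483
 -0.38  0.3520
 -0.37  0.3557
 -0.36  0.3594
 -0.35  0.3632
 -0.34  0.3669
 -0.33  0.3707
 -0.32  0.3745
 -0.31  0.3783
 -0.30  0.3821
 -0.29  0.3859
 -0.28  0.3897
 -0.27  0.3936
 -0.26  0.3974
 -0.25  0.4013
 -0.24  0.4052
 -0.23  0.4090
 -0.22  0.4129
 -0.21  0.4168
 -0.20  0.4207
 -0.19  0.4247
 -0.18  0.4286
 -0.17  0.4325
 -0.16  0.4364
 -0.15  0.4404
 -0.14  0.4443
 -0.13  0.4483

$24.30

σ√T = 0.28 × 1.4142 = 0.3960
d₁ = [ln(281/273) + (0.058 + 0.28²/2)·2] / 0.3960 = [0.0289 + 0.1944] / 0.3960 = 0.5639 ⇒ 0.56
d₂ = d₁ − σ√T = 0.5639 − 0.3960 = 0.1679 ⇒ 0.17
exp(−rT) = exp(−0.058·2) = 0.8905
N(−d₂) = N(-0.17) = 0.4325;  N(−d₁) = N(-0.56) = 0.2877
P = 273·0.8905·0.4325 − 281·0.2877 = 105.1436 − 80.8437 = 24.2999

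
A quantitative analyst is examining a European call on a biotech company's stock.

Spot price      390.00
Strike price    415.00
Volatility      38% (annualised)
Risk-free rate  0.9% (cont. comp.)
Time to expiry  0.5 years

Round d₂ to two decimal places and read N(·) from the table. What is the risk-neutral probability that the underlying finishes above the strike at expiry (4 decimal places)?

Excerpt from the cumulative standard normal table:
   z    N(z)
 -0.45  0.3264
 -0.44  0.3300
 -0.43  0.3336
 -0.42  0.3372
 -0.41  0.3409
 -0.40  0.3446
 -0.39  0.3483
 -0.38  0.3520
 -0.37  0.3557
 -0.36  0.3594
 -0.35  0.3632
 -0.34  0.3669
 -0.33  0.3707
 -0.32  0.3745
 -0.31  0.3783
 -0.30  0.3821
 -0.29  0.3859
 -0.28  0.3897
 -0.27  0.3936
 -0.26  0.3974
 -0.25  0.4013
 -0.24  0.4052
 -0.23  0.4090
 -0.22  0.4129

σ√T = 0.38·√0.5 = 0.2687
d₁ = [ln(390/415) + (0.009 + 0.38²/2)·0.5] / 0.2687 = [-0.0621 + 0.0406] / 0.2687 = -0.0801 which rounds to -0.08
d₂ = d₁ − σ√T = -0.0801 − 0.2687 = -0.3488 which rounds to -0.35
Pr(exercise) under Q = N(d₂) = 0.3632

0.3632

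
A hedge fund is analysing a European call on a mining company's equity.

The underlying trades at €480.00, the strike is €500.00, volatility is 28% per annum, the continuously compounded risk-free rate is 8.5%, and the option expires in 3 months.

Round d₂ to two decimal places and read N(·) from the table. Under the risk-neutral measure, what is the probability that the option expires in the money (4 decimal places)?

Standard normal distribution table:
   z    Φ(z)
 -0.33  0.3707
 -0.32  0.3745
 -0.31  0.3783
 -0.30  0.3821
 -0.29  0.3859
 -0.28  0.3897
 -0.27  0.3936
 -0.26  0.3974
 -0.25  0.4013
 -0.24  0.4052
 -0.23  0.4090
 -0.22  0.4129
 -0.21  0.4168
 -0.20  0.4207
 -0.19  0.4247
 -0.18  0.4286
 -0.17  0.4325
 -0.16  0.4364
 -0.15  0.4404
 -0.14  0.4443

σ√T = 0.28 × 0.5000 = 0.1400
d₁ = [ln(480/500) + (0.085 + 0.28²/2)·0.25] / 0.1400 = [-0.0408 + 0.0311] / 0.1400 = -0.0698 ⇒ -0.07
d₂ = d₁ − σ√T = -0.0698 − 0.1400 = -0.2098 ⇒ -0.21
Risk-neutral Pr[S_T > K] = N(d₂) = N(-0.21) = 0.4168

0.4168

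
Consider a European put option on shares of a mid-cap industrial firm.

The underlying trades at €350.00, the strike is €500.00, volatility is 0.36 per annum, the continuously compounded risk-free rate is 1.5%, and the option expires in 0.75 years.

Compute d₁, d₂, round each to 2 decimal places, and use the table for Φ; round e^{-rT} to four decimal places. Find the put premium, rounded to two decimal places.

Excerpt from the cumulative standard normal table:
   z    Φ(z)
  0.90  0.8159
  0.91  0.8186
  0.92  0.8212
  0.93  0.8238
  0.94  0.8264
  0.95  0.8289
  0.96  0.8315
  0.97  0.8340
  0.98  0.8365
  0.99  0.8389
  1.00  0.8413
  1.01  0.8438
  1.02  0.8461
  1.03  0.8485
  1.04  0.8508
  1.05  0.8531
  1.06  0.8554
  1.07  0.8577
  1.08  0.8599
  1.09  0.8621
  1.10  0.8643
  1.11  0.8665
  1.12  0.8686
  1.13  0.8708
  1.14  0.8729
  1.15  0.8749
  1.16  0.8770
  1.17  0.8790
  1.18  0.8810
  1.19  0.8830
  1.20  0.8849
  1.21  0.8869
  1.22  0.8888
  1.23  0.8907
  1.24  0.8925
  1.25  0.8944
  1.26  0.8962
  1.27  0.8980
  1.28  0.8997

€152.97

T = 0.75;  σ√T = 0.3118
ln(S/K) + (r + σ²/2)T = ln(350/500) + (0.015 + 0.36²/2)·0.75 = -0.3567 + 0.0599 = -0.2968
d₁ = -0.2968 / 0.3118 = -0.9521 which rounds to -0.95
d₂ = d₁ − σ√T = -0.9521 − 0.3118 = -1.2638 which rounds to -1.26
e^(−rT) = e^(−0.015·0.75) = 0.9888
P = 500·0.9888·N(1.26) − 350·N(0.95) = 500·0.9888·0.8962 − 350·0.8289 = 443.0813 − 290.1150 = 152.9663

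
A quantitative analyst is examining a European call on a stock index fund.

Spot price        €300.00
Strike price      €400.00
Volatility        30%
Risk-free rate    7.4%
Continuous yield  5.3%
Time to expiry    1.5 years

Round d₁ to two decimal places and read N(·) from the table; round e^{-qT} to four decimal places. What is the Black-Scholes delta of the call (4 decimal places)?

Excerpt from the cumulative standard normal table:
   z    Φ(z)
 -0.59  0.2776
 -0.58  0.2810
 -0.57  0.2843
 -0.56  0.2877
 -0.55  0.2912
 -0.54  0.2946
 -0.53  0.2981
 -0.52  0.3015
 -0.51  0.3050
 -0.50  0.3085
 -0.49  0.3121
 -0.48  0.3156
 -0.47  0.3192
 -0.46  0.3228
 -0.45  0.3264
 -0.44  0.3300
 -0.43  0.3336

0.2817

T = 1.5;  σ√T = 0.3674
d₁ = [ln(300/400) + (0.074 − 0.053 + ½·0.3²)·1.5] / (σ√T) = (-0.2877 + 0.0990) / 0.3674 = -0.5135 → -0.51
N(d₁) = N(-0.51) = 0.3050
Δ_call = exp(−qT)·N(d₁) = 0.9236·0.3050 = 0.2817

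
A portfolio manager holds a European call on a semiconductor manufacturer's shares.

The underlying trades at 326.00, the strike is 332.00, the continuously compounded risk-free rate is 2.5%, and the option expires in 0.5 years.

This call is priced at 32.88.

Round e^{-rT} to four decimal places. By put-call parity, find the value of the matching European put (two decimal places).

exp(−rT) = exp(−0.025·0.5) = 0.9876
Put-call parity: C − P = S − K·e^(−rT) = 326 − 332·0.9876 = 326 − 327.8832 = -1.8832
P = C − (C − P) = 32.88 − (-1.8832) = 34.7632

34.76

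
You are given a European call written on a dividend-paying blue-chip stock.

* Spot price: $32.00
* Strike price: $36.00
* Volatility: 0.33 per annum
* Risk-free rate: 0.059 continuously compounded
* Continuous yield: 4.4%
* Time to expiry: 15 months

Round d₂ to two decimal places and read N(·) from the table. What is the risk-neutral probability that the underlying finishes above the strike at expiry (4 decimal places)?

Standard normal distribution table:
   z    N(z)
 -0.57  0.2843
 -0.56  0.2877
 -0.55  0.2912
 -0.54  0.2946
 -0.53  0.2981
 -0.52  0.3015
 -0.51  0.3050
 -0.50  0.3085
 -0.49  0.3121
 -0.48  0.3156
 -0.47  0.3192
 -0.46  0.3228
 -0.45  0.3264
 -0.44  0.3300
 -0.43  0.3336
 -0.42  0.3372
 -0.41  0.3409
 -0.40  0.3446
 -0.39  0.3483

0.3264

σ√T = 0.33·√1.25 = 0.3690
ln(S/K) + (r − q + σ²/2)T = ln(32/36) + (0.059 − 0.044 + 0.33²/2)·1.25 = -0.1178 + 0.0868 = -0.0310
d₁ = -0.0310 / 0.3690 = -0.0839 ⇒ -0.08
d₂ = d₁ − σ√T = -0.0839 − 0.3690 = -0.4529 ⇒ -0.45
Risk-neutral Pr[S_T > K] = N(d₂) = N(-0.45) = 0.3264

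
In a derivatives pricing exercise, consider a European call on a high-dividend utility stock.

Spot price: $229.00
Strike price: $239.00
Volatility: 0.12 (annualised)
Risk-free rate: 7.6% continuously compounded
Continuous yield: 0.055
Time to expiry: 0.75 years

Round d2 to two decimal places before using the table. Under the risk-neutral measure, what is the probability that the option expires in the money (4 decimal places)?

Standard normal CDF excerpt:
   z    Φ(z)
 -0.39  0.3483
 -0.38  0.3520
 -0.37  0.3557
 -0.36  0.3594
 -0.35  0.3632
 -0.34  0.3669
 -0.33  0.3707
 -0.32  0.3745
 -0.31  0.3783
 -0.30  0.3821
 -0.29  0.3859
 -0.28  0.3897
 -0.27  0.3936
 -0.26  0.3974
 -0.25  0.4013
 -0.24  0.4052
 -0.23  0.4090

σ√T = 0.12·√0.75 = 0.1039
d₁ = [ln(229/239) + (0.076 − 0.055 + 0.12²/2)·0.75] / 0.1039 = [-0.0427 + 0.0211] / 0.1039 = -0.2078 → -0.21
d₂ = d₁ − σ√T = -0.2078 − 0.1039 = -0.3117 → -0.31
Pr(exercise) under Q = N(d₂) = 0.3783

0.3783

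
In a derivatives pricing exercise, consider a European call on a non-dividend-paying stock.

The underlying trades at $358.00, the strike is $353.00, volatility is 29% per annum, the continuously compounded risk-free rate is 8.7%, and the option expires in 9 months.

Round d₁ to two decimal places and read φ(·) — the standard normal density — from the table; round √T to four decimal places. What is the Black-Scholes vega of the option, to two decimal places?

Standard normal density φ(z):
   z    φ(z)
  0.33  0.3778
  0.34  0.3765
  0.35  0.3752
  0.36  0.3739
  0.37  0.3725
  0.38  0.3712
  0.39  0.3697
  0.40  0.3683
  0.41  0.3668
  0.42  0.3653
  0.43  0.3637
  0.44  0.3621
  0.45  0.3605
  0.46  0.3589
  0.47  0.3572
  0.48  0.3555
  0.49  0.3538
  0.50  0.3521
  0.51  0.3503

112.26

σ√T = 0.29·√0.75 = 0.2511
d₁ = [ln(358/353) + (0.087 + 0.29²/2)·0.75] / 0.2511 = [0.0141 + 0.0968] / 0.2511 = 0.4414 → 0.44
√T = √0.75 = 0.8660
φ(d₁) = φ(0.44) = 0.3621
vega = S·φ(d₁)·√T = 358·0.3621·0.8660 = 112.2611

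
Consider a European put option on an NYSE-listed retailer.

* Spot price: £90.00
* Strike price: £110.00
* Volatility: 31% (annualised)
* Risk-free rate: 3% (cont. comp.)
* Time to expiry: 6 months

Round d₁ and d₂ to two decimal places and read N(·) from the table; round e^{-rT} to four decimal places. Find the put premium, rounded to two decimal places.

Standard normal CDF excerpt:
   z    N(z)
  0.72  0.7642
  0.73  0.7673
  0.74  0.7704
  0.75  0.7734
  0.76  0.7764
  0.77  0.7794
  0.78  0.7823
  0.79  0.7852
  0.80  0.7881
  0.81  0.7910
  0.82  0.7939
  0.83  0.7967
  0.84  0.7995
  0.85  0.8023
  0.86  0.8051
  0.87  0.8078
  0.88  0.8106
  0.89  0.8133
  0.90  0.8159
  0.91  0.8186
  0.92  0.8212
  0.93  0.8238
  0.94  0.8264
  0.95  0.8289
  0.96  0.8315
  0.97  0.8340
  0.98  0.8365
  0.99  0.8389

σ√T = 0.31 × 0.7071 = 0.2192
d₁ = [ln(90/110) + (0.03 + ½·0.31²)·0.5] / (σ√T) = (-0.2007 + 0.0390) / 0.2192 = -0.7374 ≈ -0.74
d₂ = -0.7374 − 0.2192 = -0.9566 ≈ -0.96
exp(−rT) = exp(−0.03·0.5) = 0.9851
P = 110·0.9851·N(0.96) − 90·N(0.74) = 110·0.9851·0.8315 − 90·0.7704 = 90.1022 − 69.3360 = 20.7662

£20.77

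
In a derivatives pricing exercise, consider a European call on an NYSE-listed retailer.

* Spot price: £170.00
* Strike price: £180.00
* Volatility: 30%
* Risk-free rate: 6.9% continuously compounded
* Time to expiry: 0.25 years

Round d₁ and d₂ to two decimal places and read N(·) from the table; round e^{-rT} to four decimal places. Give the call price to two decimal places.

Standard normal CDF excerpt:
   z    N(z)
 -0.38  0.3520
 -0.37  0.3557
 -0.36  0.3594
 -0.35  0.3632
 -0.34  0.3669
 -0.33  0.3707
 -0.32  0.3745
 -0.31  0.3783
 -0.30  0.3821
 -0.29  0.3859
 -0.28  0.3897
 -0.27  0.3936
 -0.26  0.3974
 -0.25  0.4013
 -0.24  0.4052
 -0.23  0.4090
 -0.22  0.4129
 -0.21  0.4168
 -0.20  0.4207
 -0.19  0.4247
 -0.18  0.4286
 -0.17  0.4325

£7.29

σ√T = 0.3·√0.25 = 0.1500
d₁ = [ln(170/180) + (0.069 + ½·0.3²)·0.25] / (σ√T) = (-0.0572 + 0.0285) / 0.1500 = -0.1911 → -0.19
d₂ = -0.1911 − 0.1500 = -0.3411 → -0.34
e^(−rT) = e^(−0.069·0.25) = 0.9829
C = 170·N(-0.19) − 180·0.9829·N(-0.34) = 170·0.4247 − 180·0.9829·0.3669 = 72.1990 − 64.9127 = 7.2863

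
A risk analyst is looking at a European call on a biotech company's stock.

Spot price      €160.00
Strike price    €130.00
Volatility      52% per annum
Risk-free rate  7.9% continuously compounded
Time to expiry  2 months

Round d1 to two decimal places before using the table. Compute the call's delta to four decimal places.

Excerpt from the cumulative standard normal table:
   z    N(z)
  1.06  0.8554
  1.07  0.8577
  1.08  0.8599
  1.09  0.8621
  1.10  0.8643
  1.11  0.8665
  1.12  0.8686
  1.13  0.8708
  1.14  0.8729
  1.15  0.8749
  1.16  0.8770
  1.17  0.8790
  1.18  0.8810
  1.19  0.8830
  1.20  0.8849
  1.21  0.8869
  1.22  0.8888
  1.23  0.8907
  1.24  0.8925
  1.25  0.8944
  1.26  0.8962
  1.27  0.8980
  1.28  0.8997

0.8749

σ√T = 0.52 × 0.4082 = 0.2123
d₁ = [ln(160/130) + (0.079 + ½·0.52²)·0.1667] / (σ√T) = (0.2076 + 0.0357) / 0.2123 = 1.1463 → 1.15
N(d₁) = N(1.15) = 0.8749
Δ_call = N(d₁) = 0.8749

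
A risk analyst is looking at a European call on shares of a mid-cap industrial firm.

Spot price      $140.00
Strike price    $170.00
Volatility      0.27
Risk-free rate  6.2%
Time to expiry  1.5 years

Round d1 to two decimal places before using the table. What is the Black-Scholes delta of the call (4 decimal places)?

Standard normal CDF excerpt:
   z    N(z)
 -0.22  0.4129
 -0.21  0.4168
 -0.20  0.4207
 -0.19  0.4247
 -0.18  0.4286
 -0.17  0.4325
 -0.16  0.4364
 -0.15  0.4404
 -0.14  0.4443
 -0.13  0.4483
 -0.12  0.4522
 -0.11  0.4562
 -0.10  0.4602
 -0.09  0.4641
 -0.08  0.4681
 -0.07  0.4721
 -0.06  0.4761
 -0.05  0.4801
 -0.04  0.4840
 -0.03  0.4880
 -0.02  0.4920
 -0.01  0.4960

0.4443

σ√T = 0.27·√1.5 = 0.3307
d₁ = [ln(140/170) + (0.062 + ½·0.27²)·1.5] / (σ√T) = (-0.1942 + 0.1477) / 0.3307 = -0.1406 ⇒ -0.14
N(d₁) = N(-0.14) = 0.4443
Δ_call = N(d₁) = 0.4443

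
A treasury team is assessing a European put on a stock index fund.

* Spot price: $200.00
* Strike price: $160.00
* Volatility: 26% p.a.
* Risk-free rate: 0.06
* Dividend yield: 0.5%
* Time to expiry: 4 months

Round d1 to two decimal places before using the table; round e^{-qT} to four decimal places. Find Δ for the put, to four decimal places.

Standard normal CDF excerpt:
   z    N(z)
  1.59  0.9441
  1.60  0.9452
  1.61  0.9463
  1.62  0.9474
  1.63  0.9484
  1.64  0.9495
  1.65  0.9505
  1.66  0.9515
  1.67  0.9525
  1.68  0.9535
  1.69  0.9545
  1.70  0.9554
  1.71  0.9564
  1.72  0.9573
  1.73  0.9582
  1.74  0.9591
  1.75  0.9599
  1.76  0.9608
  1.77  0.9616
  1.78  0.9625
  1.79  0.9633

-0.0464

T = 0.3333;  σ√T = 0.1501
d₁ = [ln(200/160) + (0.06 − 0.005 + 0.26²/2)·0.3333] / 0.1501 = [0.2231 + 0.0296] / 0.1501 = 1.6837 ⇒ 1.68
N(d₁) = N(1.68) = 0.9535
Δ_put = exp(−qT)·(N(d₁) − 1) = 0.9983·(0.9535 − 1) = -0.0464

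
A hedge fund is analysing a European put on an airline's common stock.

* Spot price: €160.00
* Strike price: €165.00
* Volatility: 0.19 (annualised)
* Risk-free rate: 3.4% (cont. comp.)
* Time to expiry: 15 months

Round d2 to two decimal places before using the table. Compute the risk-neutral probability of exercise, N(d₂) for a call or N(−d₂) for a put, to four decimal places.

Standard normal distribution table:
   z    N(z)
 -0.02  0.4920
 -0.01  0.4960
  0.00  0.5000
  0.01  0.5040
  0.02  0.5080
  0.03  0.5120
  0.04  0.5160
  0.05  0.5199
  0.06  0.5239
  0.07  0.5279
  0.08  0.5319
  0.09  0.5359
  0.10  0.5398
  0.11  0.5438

σ√T = 0.19·√1.25 = 0.2124
d₁ = [ln(160/165) + (0.034 + 0.19²/2)·1.25] / 0.2124 = [-0.0308 + 0.0651] / 0.2124 = 0.1614 ≈ 0.16
d₂ = d₁ − σ√T = 0.1614 − 0.2124 = -0.0510 ≈ -0.05
Risk-neutral Pr[S_T < K] = N(−d₂) = N(0.05) = 0.5199

0.5199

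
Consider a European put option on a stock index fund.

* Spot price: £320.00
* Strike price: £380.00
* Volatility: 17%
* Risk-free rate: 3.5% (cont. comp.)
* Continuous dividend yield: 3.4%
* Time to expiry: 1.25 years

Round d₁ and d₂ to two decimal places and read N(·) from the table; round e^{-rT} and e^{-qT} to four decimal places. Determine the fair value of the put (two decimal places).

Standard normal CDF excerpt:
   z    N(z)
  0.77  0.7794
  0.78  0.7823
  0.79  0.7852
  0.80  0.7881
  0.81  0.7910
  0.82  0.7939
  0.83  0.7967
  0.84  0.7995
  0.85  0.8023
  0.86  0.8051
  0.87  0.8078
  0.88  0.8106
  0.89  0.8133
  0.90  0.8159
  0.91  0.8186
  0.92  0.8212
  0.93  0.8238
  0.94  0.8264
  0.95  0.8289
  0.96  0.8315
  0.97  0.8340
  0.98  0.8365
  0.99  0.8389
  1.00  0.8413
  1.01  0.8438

σ√T = 0.17 × 1.1180 = 0.1901
d₁ = [ln(320/380) + (0.035 − 0.034 + ½·0.17²)·1.25] / (σ√T) = (-0.1719 + 0.0193) / 0.1901 = -0.8026 which rounds to -0.80
d₂ = -0.8026 − 0.1901 = -0.9926 which rounds to -0.99
exp(−qT) = exp(−0.034·1.25) = 0.9584;  exp(−rT) = exp(−0.035·1.25) = 0.9572
P = 380·0.9572·N(0.99) − 320·0.9584·N(0.80) = 380·0.9572·0.8389 − 320·0.9584·0.7881 = 305.1381 − 241.7008 = 63.4373

£63.44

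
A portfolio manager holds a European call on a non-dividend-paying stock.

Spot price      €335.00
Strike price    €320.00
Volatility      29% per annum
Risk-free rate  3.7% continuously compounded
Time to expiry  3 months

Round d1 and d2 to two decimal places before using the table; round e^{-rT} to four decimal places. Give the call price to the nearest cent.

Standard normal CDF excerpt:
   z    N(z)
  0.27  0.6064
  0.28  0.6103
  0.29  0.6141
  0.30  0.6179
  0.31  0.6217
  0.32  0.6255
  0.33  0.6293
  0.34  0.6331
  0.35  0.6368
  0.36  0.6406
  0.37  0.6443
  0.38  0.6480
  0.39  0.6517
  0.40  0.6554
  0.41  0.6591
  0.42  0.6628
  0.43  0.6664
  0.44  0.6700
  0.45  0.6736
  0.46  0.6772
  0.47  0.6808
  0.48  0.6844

σ√T = 0.29 × 0.5000 = 0.1450
d₁ = [ln(335/320) + (0.037 + 0.29²/2)·0.25] / 0.1450 = [0.0458 + 0.0198] / 0.1450 = 0.4522 ≈ 0.45
d₂ = d₁ − σ√T = 0.4522 − 0.1450 = 0.3072 ≈ 0.31
e^(−rT) = e^(−0.037·0.25) = 0.9908
N(d₁) = N(0.45) = 0.6736;  N(d₂) = N(0.31) = 0.6217
C = 335·0.6736 − 320·0.9908·0.6217 = 225.6560 − 197.1137 = 28.5423

€28.54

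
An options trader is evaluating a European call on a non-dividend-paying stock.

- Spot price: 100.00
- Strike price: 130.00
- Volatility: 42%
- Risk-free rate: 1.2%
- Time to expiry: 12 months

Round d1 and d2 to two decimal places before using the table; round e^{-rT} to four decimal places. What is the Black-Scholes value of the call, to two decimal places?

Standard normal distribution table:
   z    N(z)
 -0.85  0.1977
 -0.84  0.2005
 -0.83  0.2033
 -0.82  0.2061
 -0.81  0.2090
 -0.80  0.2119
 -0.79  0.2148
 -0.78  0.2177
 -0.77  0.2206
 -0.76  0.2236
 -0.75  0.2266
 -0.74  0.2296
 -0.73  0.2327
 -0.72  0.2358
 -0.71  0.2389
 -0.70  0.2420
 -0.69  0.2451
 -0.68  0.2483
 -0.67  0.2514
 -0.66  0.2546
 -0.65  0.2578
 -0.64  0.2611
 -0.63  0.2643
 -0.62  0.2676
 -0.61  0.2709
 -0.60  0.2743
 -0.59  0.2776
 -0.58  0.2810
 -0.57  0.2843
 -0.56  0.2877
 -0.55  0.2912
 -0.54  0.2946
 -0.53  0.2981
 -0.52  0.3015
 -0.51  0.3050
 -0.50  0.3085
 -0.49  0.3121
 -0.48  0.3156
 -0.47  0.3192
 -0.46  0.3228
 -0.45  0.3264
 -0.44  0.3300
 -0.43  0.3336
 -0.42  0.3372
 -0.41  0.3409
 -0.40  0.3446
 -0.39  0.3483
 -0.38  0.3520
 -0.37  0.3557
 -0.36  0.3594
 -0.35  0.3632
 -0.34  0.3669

T = 1;  σ√T = 0.4200
d₁ = [ln(100/130) + (0.012 + 0.42²/2)·1] / 0.4200 = [-0.2624 + 0.1002] / 0.4200 = -0.3861 ⇒ -0.39
d₂ = d₁ − σ√T = -0.3861 − 0.4200 = -0.8061 ⇒ -0.81
exp(−rT) = exp(−0.012·1) = 0.9881
C = 100·N(-0.39) − 130·0.9881·N(-0.81) = 100·0.3483 − 130·0.9881·0.2090 = 34.8300 − 26.8467 = 7.9833

7.98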